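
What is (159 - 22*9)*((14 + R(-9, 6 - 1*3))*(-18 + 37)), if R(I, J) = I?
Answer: -3705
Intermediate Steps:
(159 - 22*9)*((14 + R(-9, 6 - 1*3))*(-18 + 37)) = (159 - 22*9)*((14 - 9)*(-18 + 37)) = (159 - 198)*(5*19) = -39*95 = -3705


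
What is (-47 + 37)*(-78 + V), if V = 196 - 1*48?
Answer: -700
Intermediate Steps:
V = 148 (V = 196 - 48 = 148)
(-47 + 37)*(-78 + V) = (-47 + 37)*(-78 + 148) = -10*70 = -700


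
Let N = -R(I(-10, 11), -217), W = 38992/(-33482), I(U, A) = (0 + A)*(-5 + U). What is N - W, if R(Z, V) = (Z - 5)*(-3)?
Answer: -8518414/16741 ≈ -508.84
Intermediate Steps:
I(U, A) = A*(-5 + U)
R(Z, V) = 15 - 3*Z (R(Z, V) = (-5 + Z)*(-3) = 15 - 3*Z)
W = -19496/16741 (W = 38992*(-1/33482) = -19496/16741 ≈ -1.1646)
N = -510 (N = -(15 - 33*(-5 - 10)) = -(15 - 33*(-15)) = -(15 - 3*(-165)) = -(15 + 495) = -1*510 = -510)
N - W = -510 - 1*(-19496/16741) = -510 + 19496/16741 = -8518414/16741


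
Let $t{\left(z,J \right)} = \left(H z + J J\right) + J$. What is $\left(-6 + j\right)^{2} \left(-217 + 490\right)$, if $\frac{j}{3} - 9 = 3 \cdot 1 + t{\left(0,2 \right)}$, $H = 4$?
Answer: $628992$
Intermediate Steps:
$t{\left(z,J \right)} = J + J^{2} + 4 z$ ($t{\left(z,J \right)} = \left(4 z + J J\right) + J = \left(4 z + J^{2}\right) + J = \left(J^{2} + 4 z\right) + J = J + J^{2} + 4 z$)
$j = 54$ ($j = 27 + 3 \left(3 \cdot 1 + \left(2 + 2^{2} + 4 \cdot 0\right)\right) = 27 + 3 \left(3 + \left(2 + 4 + 0\right)\right) = 27 + 3 \left(3 + 6\right) = 27 + 3 \cdot 9 = 27 + 27 = 54$)
$\left(-6 + j\right)^{2} \left(-217 + 490\right) = \left(-6 + 54\right)^{2} \left(-217 + 490\right) = 48^{2} \cdot 273 = 2304 \cdot 273 = 628992$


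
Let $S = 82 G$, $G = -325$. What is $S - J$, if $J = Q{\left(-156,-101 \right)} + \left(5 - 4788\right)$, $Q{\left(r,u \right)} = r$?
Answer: $-21711$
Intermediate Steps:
$S = -26650$ ($S = 82 \left(-325\right) = -26650$)
$J = -4939$ ($J = -156 + \left(5 - 4788\right) = -156 - 4783 = -4939$)
$S - J = -26650 - -4939 = -26650 + 4939 = -21711$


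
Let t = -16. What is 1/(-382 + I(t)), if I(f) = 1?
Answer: -1/381 ≈ -0.0026247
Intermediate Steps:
1/(-382 + I(t)) = 1/(-382 + 1) = 1/(-381) = -1/381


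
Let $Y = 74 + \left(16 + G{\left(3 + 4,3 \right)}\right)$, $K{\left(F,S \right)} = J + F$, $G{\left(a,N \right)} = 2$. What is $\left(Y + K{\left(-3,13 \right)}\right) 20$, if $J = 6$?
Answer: $1900$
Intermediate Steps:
$K{\left(F,S \right)} = 6 + F$
$Y = 92$ ($Y = 74 + \left(16 + 2\right) = 74 + 18 = 92$)
$\left(Y + K{\left(-3,13 \right)}\right) 20 = \left(92 + \left(6 - 3\right)\right) 20 = \left(92 + 3\right) 20 = 95 \cdot 20 = 1900$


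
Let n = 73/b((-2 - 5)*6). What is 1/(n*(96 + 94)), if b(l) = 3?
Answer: 3/13870 ≈ 0.00021629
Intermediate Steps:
n = 73/3 ≈ 24.333
1/(n*(96 + 94)) = 1/(73*(96 + 94)/3) = 1/((73/3)*190) = 1/(13870/3) = 3/13870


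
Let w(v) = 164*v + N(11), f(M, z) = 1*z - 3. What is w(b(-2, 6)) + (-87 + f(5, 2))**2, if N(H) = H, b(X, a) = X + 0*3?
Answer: 7427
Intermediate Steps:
b(X, a) = X (b(X, a) = X + 0 = X)
f(M, z) = -3 + z (f(M, z) = z - 3 = -3 + z)
w(v) = 11 + 164*v (w(v) = 164*v + 11 = 11 + 164*v)
w(b(-2, 6)) + (-87 + f(5, 2))**2 = (11 + 164*(-2)) + (-87 + (-3 + 2))**2 = (11 - 328) + (-87 - 1)**2 = -317 + (-88)**2 = -317 + 7744 = 7427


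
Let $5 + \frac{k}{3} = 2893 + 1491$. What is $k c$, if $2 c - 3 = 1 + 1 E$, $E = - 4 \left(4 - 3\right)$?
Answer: $0$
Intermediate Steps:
$E = -4$ ($E = \left(-4\right) 1 = -4$)
$c = 0$ ($c = \frac{3}{2} + \frac{1 + 1 \left(-4\right)}{2} = \frac{3}{2} + \frac{1 - 4}{2} = \frac{3}{2} + \frac{1}{2} \left(-3\right) = \frac{3}{2} - \frac{3}{2} = 0$)
$k = 13137$ ($k = -15 + 3 \left(2893 + 1491\right) = -15 + 3 \cdot 4384 = -15 + 13152 = 13137$)
$k c = 13137 \cdot 0 = 0$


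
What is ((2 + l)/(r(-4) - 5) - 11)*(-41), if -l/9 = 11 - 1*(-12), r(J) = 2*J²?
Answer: 20582/27 ≈ 762.30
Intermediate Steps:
l = -207 (l = -9*(11 - 1*(-12)) = -9*(11 + 12) = -9*23 = -207)
((2 + l)/(r(-4) - 5) - 11)*(-41) = ((2 - 207)/(2*(-4)² - 5) - 11)*(-41) = (-205/(2*16 - 5) - 11)*(-41) = (-205/(32 - 5) - 11)*(-41) = (-205/27 - 11)*(-41) = -502/27*(-41) = 20582/27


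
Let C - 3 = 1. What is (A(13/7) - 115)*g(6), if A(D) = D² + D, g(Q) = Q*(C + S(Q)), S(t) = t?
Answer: -322500/49 ≈ -6581.6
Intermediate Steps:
C = 4 (C = 3 + 1 = 4)
g(Q) = Q*(4 + Q)
A(D) = D + D²
(A(13/7) - 115)*g(6) = ((13/7)*(1 + 13/7) - 115)*(6*(4 + 6)) = ((13*(⅐))*(1 + 13*(⅐)) - 115)*(6*10) = (13*(1 + 13/7)/7 - 115)*60 = ((13/7)*(20/7) - 115)*60 = (260/49 - 115)*60 = -5375/49*60 = -322500/49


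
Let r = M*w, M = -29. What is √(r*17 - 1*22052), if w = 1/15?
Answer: I*√4969095/15 ≈ 148.61*I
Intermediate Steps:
w = 1/15 ≈ 0.066667
r = -29/15 (r = -29*1/15 = -29/15 ≈ -1.9333)
√(r*17 - 1*22052) = √(-29/15*17 - 1*22052) = √(-493/15 - 22052) = √(-331273/15) = I*√4969095/15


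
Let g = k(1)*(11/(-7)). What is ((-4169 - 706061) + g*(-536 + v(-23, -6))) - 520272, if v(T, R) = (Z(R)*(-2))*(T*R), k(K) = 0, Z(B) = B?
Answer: -1230502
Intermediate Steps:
v(T, R) = -2*T*R² (v(T, R) = (R*(-2))*(T*R) = (-2*R)*(R*T) = -2*T*R²)
g = 0 (g = 0*(11/(-7)) = 0*(11*(-⅐)) = 0*(-11/7) = 0)
((-4169 - 706061) + g*(-536 + v(-23, -6))) - 520272 = ((-4169 - 706061) + 0*(-536 - 2*(-23)*(-6)²)) - 520272 = (-710230 + 0*(-536 - 2*(-23)*36)) - 520272 = (-710230 + 0*(-536 + 1656)) - 520272 = (-710230 + 0*1120) - 520272 = (-710230 + 0) - 520272 = -710230 - 520272 = -1230502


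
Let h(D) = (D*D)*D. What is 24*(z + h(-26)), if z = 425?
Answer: -411624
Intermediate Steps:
h(D) = D³ (h(D) = D²*D = D³)
24*(z + h(-26)) = 24*(425 + (-26)³) = 24*(425 - 17576) = 24*(-17151) = -411624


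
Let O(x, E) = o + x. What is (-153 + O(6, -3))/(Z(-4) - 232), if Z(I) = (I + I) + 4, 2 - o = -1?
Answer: 36/59 ≈ 0.61017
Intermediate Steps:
o = 3 (o = 2 - 1*(-1) = 2 + 1 = 3)
Z(I) = 4 + 2*I (Z(I) = 2*I + 4 = 4 + 2*I)
O(x, E) = 3 + x
(-153 + O(6, -3))/(Z(-4) - 232) = (-153 + (3 + 6))/((4 + 2*(-4)) - 232) = (-153 + 9)/((4 - 8) - 232) = -144/(-4 - 232) = -144/(-236) = -144*(-1/236) = 36/59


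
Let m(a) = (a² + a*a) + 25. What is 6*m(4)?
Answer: 342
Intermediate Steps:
m(a) = 25 + 2*a² (m(a) = (a² + a²) + 25 = 2*a² + 25 = 25 + 2*a²)
6*m(4) = 6*(25 + 2*4²) = 6*(25 + 2*16) = 6*(25 + 32) = 6*57 = 342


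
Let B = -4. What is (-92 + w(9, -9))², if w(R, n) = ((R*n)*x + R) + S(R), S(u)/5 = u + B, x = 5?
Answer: 214369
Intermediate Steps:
S(u) = -20 + 5*u (S(u) = 5*(u - 4) = 5*(-4 + u) = -20 + 5*u)
w(R, n) = -20 + 6*R + 5*R*n (w(R, n) = ((R*n)*5 + R) + (-20 + 5*R) = (5*R*n + R) + (-20 + 5*R) = (R + 5*R*n) + (-20 + 5*R) = -20 + 6*R + 5*R*n)
(-92 + w(9, -9))² = (-92 + (-20 + 6*9 + 5*9*(-9)))² = (-92 + (-20 + 54 - 405))² = (-92 - 371)² = (-463)² = 214369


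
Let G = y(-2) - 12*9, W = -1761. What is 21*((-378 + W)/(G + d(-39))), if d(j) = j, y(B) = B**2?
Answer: 44919/143 ≈ 314.12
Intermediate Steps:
G = -104 (G = (-2)**2 - 12*9 = 4 - 108 = -104)
21*((-378 + W)/(G + d(-39))) = 21*((-378 - 1761)/(-104 - 39)) = 21*(-2139/(-143)) = 21*(-2139*(-1/143)) = 21*(2139/143) = 44919/143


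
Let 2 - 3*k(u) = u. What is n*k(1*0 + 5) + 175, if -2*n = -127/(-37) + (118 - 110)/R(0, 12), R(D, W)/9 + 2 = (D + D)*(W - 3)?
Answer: 117545/666 ≈ 176.49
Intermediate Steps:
k(u) = ⅔ - u/3
R(D, W) = -18 + 18*D*(-3 + W) (R(D, W) = -18 + 9*((D + D)*(W - 3)) = -18 + 9*((2*D)*(-3 + W)) = -18 + 9*(2*D*(-3 + W)) = -18 + 18*D*(-3 + W))
n = -995/666 (n = -(-127/(-37) + (118 - 110)/(-18 - 54*0 + 18*0*12))/2 = -(-127*(-1/37) + 8/(-18 + 0 + 0))/2 = -(127/37 + 8/(-18))/2 = -(127/37 + 8*(-1/18))/2 = -(127/37 - 4/9)/2 = -½*995/333 = -995/666 ≈ -1.4940)
n*k(1*0 + 5) + 175 = -995*(⅔ - (1*0 + 5)/3)/666 + 175 = -995*(⅔ - (0 + 5)/3)/666 + 175 = -995*(⅔ - ⅓*5)/666 + 175 = -995*(⅔ - 5/3)/666 + 175 = -995/666*(-1) + 175 = 995/666 + 175 = 117545/666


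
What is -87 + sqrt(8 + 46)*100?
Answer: -87 + 300*sqrt(6) ≈ 647.85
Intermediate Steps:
-87 + sqrt(8 + 46)*100 = -87 + sqrt(54)*100 = -87 + (3*sqrt(6))*100 = -87 + 300*sqrt(6)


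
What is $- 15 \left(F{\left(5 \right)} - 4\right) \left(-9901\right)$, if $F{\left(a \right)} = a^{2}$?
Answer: $3118815$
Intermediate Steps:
$- 15 \left(F{\left(5 \right)} - 4\right) \left(-9901\right) = - 15 \left(5^{2} - 4\right) \left(-9901\right) = - 15 \left(25 - 4\right) \left(-9901\right) = \left(-15\right) 21 \left(-9901\right) = \left(-315\right) \left(-9901\right) = 3118815$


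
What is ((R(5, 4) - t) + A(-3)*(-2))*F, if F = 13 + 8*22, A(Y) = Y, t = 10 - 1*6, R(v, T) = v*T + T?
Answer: 4914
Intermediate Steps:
R(v, T) = T + T*v (R(v, T) = T*v + T = T + T*v)
t = 4 (t = 10 - 6 = 4)
F = 189 (F = 13 + 176 = 189)
((R(5, 4) - t) + A(-3)*(-2))*F = ((4*(1 + 5) - 1*4) - 3*(-2))*189 = ((4*6 - 4) + 6)*189 = ((24 - 4) + 6)*189 = (20 + 6)*189 = 26*189 = 4914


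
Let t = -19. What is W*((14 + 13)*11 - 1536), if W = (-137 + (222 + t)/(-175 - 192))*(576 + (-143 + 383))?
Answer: 51038513568/367 ≈ 1.3907e+8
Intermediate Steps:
W = -41193312/367 (W = (-137 + (222 - 19)/(-175 - 192))*(576 + (-143 + 383)) = (-137 + 203/(-367))*(576 + 240) = (-137 + 203*(-1/367))*816 = (-137 - 203/367)*816 = -50482/367*816 = -41193312/367 ≈ -1.1224e+5)
W*((14 + 13)*11 - 1536) = -41193312*((14 + 13)*11 - 1536)/367 = -41193312*(27*11 - 1536)/367 = -41193312*(297 - 1536)/367 = -41193312/367*(-1239) = 51038513568/367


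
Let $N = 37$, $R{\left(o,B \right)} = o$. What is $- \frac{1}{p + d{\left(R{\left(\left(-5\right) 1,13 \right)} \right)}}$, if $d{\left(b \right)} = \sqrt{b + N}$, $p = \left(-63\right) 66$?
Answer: $\frac{2079}{8644466} + \frac{\sqrt{2}}{4322233} \approx 0.00024083$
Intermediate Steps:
$p = -4158$
$d{\left(b \right)} = \sqrt{37 + b}$ ($d{\left(b \right)} = \sqrt{b + 37} = \sqrt{37 + b}$)
$- \frac{1}{p + d{\left(R{\left(\left(-5\right) 1,13 \right)} \right)}} = - \frac{1}{-4158 + \sqrt{37 - 5}} = - \frac{1}{-4158 + \sqrt{32}} = - \frac{1}{-4158 + 4 \sqrt{2}}$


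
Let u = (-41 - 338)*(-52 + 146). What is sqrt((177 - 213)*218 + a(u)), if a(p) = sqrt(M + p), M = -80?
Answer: sqrt(-7848 + I*sqrt(35706)) ≈ 1.066 + 88.595*I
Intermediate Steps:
u = -35626 (u = -379*94 = -35626)
a(p) = sqrt(-80 + p)
sqrt((177 - 213)*218 + a(u)) = sqrt((177 - 213)*218 + sqrt(-80 - 35626)) = sqrt(-36*218 + sqrt(-35706)) = sqrt(-7848 + I*sqrt(35706))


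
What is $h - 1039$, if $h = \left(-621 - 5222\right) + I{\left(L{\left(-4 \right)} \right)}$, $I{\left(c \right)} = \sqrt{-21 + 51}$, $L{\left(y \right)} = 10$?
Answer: $-6882 + \sqrt{30} \approx -6876.5$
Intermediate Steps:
$I{\left(c \right)} = \sqrt{30}$
$h = -5843 + \sqrt{30}$ ($h = \left(-621 - 5222\right) + \sqrt{30} = -5843 + \sqrt{30} \approx -5837.5$)
$h - 1039 = \left(-5843 + \sqrt{30}\right) - 1039 = -6882 + \sqrt{30}$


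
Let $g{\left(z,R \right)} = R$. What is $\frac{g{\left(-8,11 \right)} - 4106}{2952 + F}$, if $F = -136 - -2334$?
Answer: $- \frac{819}{1030} \approx -0.79515$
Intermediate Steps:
$F = 2198$ ($F = -136 + 2334 = 2198$)
$\frac{g{\left(-8,11 \right)} - 4106}{2952 + F} = \frac{11 - 4106}{2952 + 2198} = - \frac{4095}{5150} = \left(-4095\right) \frac{1}{5150} = - \frac{819}{1030}$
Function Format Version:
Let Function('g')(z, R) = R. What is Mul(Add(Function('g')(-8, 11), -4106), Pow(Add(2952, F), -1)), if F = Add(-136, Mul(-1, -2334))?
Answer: Rational(-819, 1030) ≈ -0.79515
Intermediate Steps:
F = 2198 (F = Add(-136, 2334) = 2198)
Mul(Add(Function('g')(-8, 11), -4106), Pow(Add(2952, F), -1)) = Mul(Add(11, -4106), Pow(Add(2952, 2198), -1)) = Mul(-4095, Pow(5150, -1)) = Mul(-4095, Rational(1, 5150)) = Rational(-819, 1030)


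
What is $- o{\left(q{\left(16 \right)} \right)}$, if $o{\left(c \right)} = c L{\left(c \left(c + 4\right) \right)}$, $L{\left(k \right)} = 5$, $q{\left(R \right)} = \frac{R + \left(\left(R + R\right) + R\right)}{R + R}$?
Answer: $-10$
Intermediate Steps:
$q{\left(R \right)} = 2$ ($q{\left(R \right)} = \frac{R + \left(2 R + R\right)}{2 R} = \left(R + 3 R\right) \frac{1}{2 R} = 4 R \frac{1}{2 R} = 2$)
$o{\left(c \right)} = 5 c$ ($o{\left(c \right)} = c 5 = 5 c$)
$- o{\left(q{\left(16 \right)} \right)} = - 5 \cdot 2 = \left(-1\right) 10 = -10$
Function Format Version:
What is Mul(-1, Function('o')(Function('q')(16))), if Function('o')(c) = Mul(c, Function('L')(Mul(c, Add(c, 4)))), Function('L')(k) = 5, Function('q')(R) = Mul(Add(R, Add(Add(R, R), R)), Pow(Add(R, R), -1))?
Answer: -10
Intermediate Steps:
Function('q')(R) = 2 (Function('q')(R) = Mul(Add(R, Add(Mul(2, R), R)), Pow(Mul(2, R), -1)) = Mul(Add(R, Mul(3, R)), Mul(Rational(1, 2), Pow(R, -1))) = Mul(Mul(4, R), Mul(Rational(1, 2), Pow(R, -1))) = 2)
Function('o')(c) = Mul(5, c) (Function('o')(c) = Mul(c, 5) = Mul(5, c))
Mul(-1, Function('o')(Function('q')(16))) = Mul(-1, Mul(5, 2)) = Mul(-1, 10) = -10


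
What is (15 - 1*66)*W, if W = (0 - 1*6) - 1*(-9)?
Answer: -153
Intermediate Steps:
W = 3 (W = (0 - 6) + 9 = -6 + 9 = 3)
(15 - 1*66)*W = (15 - 1*66)*3 = (15 - 66)*3 = -51*3 = -153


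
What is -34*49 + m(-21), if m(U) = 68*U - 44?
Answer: -3138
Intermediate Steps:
m(U) = -44 + 68*U
-34*49 + m(-21) = -34*49 + (-44 + 68*(-21)) = -1666 + (-44 - 1428) = -1666 - 1472 = -3138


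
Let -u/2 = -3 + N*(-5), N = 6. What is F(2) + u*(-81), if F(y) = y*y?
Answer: -5342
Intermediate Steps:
u = 66 (u = -2*(-3 + 6*(-5)) = -2*(-3 - 30) = -2*(-33) = 66)
F(y) = y²
F(2) + u*(-81) = 2² + 66*(-81) = 4 - 5346 = -5342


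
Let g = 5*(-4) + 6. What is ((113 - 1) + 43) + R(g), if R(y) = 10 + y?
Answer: 151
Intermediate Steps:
g = -14 (g = -20 + 6 = -14)
((113 - 1) + 43) + R(g) = ((113 - 1) + 43) + (10 - 14) = (112 + 43) - 4 = 155 - 4 = 151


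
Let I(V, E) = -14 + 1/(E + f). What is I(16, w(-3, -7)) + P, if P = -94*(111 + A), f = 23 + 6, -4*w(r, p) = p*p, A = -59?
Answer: -328430/67 ≈ -4901.9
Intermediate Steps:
w(r, p) = -p²/4 (w(r, p) = -p*p/4 = -p²/4)
f = 29
P = -4888 (P = -94*(111 - 59) = -94*52 = -4888)
I(V, E) = -14 + 1/(29 + E) (I(V, E) = -14 + 1/(E + 29) = -14 + 1/(29 + E))
I(16, w(-3, -7)) + P = (-405 - (-7)*(-7)²/2)/(29 - ¼*(-7)²) - 4888 = (-405 - (-7)*49/2)/(29 - ¼*49) - 4888 = (-405 - 14*(-49/4))/(29 - 49/4) - 4888 = (-405 + 343/2)/(67/4) - 4888 = (4/67)*(-467/2) - 4888 = -934/67 - 4888 = -328430/67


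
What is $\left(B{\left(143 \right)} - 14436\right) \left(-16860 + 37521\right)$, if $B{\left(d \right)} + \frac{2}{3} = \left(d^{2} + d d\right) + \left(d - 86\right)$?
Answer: $547895285$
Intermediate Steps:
$B{\left(d \right)} = - \frac{260}{3} + d + 2 d^{2}$ ($B{\left(d \right)} = - \frac{2}{3} + \left(\left(d^{2} + d d\right) + \left(d - 86\right)\right) = - \frac{2}{3} + \left(\left(d^{2} + d^{2}\right) + \left(d - 86\right)\right) = - \frac{2}{3} + \left(2 d^{2} + \left(-86 + d\right)\right) = - \frac{2}{3} + \left(-86 + d + 2 d^{2}\right) = - \frac{260}{3} + d + 2 d^{2}$)
$\left(B{\left(143 \right)} - 14436\right) \left(-16860 + 37521\right) = \left(\left(- \frac{260}{3} + 143 + 2 \cdot 143^{2}\right) - 14436\right) \left(-16860 + 37521\right) = \left(\left(- \frac{260}{3} + 143 + 2 \cdot 20449\right) - 14436\right) 20661 = \left(\left(- \frac{260}{3} + 143 + 40898\right) - 14436\right) 20661 = \left(\frac{122863}{3} - 14436\right) 20661 = \frac{79555}{3} \cdot 20661 = 547895285$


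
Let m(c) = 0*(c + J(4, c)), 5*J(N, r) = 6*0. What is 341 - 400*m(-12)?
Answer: 341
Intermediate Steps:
J(N, r) = 0 (J(N, r) = (6*0)/5 = (⅕)*0 = 0)
m(c) = 0 (m(c) = 0*(c + 0) = 0*c = 0)
341 - 400*m(-12) = 341 - 400*0 = 341 + 0 = 341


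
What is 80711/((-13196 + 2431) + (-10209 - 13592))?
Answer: -80711/34566 ≈ -2.3350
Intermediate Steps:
80711/((-13196 + 2431) + (-10209 - 13592)) = 80711/(-10765 - 23801) = 80711/(-34566) = 80711*(-1/34566) = -80711/34566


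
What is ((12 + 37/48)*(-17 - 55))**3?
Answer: -6219352719/8 ≈ -7.7742e+8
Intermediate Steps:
((12 + 37/48)*(-17 - 55))**3 = ((12 + 37*(1/48))*(-72))**3 = ((12 + 37/48)*(-72))**3 = ((613/48)*(-72))**3 = (-1839/2)**3 = -6219352719/8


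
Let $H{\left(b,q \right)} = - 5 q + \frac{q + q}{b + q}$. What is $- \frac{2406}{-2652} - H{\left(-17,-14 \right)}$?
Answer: $- \frac{959085}{13702} \approx -69.996$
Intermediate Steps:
$H{\left(b,q \right)} = - 5 q + \frac{2 q}{b + q}$
$- \frac{2406}{-2652} - H{\left(-17,-14 \right)} = - \frac{2406}{-2652} - - \frac{14 \left(2 - -85 - -70\right)}{-17 - 14} = \left(-2406\right) \left(- \frac{1}{2652}\right) - - \frac{14 \left(2 + 85 + 70\right)}{-31} = \frac{401}{442} - \left(-14\right) \left(- \frac{1}{31}\right) 157 = \frac{401}{442} - \frac{2198}{31} = - \frac{959085}{13702}$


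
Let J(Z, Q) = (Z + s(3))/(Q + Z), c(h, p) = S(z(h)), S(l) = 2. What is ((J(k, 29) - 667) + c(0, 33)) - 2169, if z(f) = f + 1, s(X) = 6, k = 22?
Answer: -144506/51 ≈ -2833.4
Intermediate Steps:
z(f) = 1 + f
c(h, p) = 2
J(Z, Q) = (6 + Z)/(Q + Z) (J(Z, Q) = (Z + 6)/(Q + Z) = (6 + Z)/(Q + Z))
((J(k, 29) - 667) + c(0, 33)) - 2169 = (((6 + 22)/(29 + 22) - 667) + 2) - 2169 = ((28/51 - 667) + 2) - 2169 = (-33989/51 + 2) - 2169 = -33887/51 - 2169 = -144506/51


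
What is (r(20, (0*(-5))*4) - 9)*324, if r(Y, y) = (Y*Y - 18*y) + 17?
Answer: 132192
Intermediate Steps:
r(Y, y) = 17 + Y² - 18*y (r(Y, y) = (Y² - 18*y) + 17 = 17 + Y² - 18*y)
(r(20, (0*(-5))*4) - 9)*324 = ((17 + 20² - 18*0*(-5)*4) - 9)*324 = ((17 + 400 - 0*4) - 9)*324 = ((17 + 400 - 18*0) - 9)*324 = ((17 + 400 + 0) - 9)*324 = (417 - 9)*324 = 408*324 = 132192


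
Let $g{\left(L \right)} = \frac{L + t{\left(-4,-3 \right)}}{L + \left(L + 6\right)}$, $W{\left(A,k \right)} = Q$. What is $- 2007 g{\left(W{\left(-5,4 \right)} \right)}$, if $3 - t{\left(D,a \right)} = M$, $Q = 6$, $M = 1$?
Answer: $-892$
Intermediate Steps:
$t{\left(D,a \right)} = 2$ ($t{\left(D,a \right)} = 3 - 1 = 2$)
$W{\left(A,k \right)} = 6$
$g{\left(L \right)} = \frac{2 + L}{6 + 2 L}$ ($g{\left(L \right)} = \frac{L + 2}{L + \left(L + 6\right)} = \frac{2 + L}{L + \left(6 + L\right)} = \frac{2 + L}{6 + 2 L}$)
$- 2007 g{\left(W{\left(-5,4 \right)} \right)} = - 2007 \frac{2 + 6}{2 \left(3 + 6\right)} = - 2007 \cdot \frac{1}{2} \cdot \frac{1}{9} \cdot 8 = \left(-2007\right) \frac{4}{9} = -892$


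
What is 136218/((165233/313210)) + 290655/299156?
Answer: 12763490835023295/49430443348 ≈ 2.5821e+5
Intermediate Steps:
136218/((165233/313210)) + 290655/299156 = 136218/((165233*(1/313210))) + 290655*(1/299156) = 136218/(165233/313210) + 290655/299156 = 136218*(313210/165233) + 290655/299156 = 42664839780/165233 + 290655/299156 = 12763490835023295/49430443348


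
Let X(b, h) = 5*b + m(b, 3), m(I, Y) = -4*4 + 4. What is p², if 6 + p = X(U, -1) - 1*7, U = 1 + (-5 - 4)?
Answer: 4225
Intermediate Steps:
U = -8 (U = 1 - 9 = -8)
m(I, Y) = -12 (m(I, Y) = -16 + 4 = -12)
X(b, h) = -12 + 5*b (X(b, h) = 5*b - 12 = -12 + 5*b)
p = -65 (p = -6 + ((-12 + 5*(-8)) - 1*7) = -6 + ((-12 - 40) - 7) = -6 + (-52 - 7) = -6 - 59 = -65)
p² = (-65)² = 4225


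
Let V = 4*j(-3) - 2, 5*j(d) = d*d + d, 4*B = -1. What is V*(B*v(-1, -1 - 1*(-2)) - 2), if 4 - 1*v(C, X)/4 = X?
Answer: -14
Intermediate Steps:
v(C, X) = 16 - 4*X
B = -¼ (B = (¼)*(-1) = -¼ ≈ -0.25000)
j(d) = d/5 + d²/5 (j(d) = (d*d + d)/5 = (d² + d)/5 = (d + d²)/5 = d/5 + d²/5)
V = 14/5 (V = 4*((⅕)*(-3)*(1 - 3)) - 2 = 4*((⅕)*(-3)*(-2)) - 2 = 4*(6/5) - 2 = 24/5 - 2 = 14/5 ≈ 2.8000)
V*(B*v(-1, -1 - 1*(-2)) - 2) = 14*(-(16 - 4*(-1 - 1*(-2)))/4 - 2)/5 = 14*(-(16 - 4*(-1 + 2))/4 - 2)/5 = 14*(-(16 - 4*1)/4 - 2)/5 = 14*(-(16 - 4)/4 - 2)/5 = 14*(-¼*12 - 2)/5 = 14*(-3 - 2)/5 = (14/5)*(-5) = -14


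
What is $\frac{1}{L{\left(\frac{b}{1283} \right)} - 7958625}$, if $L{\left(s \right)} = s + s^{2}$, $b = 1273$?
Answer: $- \frac{1646089}{13100601813837} \approx -1.2565 \cdot 10^{-7}$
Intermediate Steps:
$\frac{1}{L{\left(\frac{b}{1283} \right)} - 7958625} = \frac{1}{\frac{1273}{1283} \left(1 + \frac{1273}{1283}\right) - 7958625} = \frac{1}{1273 \cdot \frac{1}{1283} \left(1 + 1273 \cdot \frac{1}{1283}\right) - 7958625} = \frac{1}{\frac{1273 \left(1 + \frac{1273}{1283}\right)}{1283} - 7958625} = \frac{1}{\frac{1273}{1283} \cdot \frac{2556}{1283} - 7958625} = \frac{1}{\frac{3253788}{1646089} - 7958625} = \frac{1}{- \frac{13100601813837}{1646089}} = - \frac{1646089}{13100601813837}$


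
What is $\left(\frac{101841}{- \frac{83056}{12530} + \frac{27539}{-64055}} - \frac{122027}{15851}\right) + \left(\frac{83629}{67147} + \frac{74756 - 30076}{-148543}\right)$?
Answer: $- \frac{481527599894044233287699}{33358586078506432645} \approx -14435.0$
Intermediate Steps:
$\left(\frac{101841}{- \frac{83056}{12530} + \frac{27539}{-64055}} - \frac{122027}{15851}\right) + \left(\frac{83629}{67147} + \frac{74756 - 30076}{-148543}\right) = \left(\frac{101841}{\left(-83056\right) \frac{1}{12530} + 27539 \left(- \frac{1}{64055}\right)} - \frac{122027}{15851}\right) + \left(83629 \cdot \frac{1}{67147} + \left(74756 - 30076\right) \left(- \frac{1}{148543}\right)\right) = \left(\frac{101841}{- \frac{232}{35} - \frac{27539}{64055}} - \frac{122027}{15851}\right) + \left(\frac{83629}{67147} + 44680 \left(- \frac{1}{148543}\right)\right) = \left(\frac{101841}{- \frac{632985}{89677}} - \frac{122027}{15851}\right) + \left(\frac{83629}{67147} - \frac{44680}{148543}\right) = \left(101841 \left(- \frac{89677}{632985}\right) - \frac{122027}{15851}\right) + \frac{9422374587}{9974216821} = \left(- \frac{3044265119}{210995} - \frac{122027}{15851}\right) + \frac{9422374587}{9974216821} = - \frac{48280393488134}{3344481745} + \frac{9422374587}{9974216821} = - \frac{481527599894044233287699}{33358586078506432645}$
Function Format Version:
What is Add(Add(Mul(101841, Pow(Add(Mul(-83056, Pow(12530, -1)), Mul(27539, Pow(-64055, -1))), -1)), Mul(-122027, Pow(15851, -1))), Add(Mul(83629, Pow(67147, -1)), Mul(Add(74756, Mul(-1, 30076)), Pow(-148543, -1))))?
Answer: Rational(-481527599894044233287699, 33358586078506432645) ≈ -14435.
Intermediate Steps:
Add(Add(Mul(101841, Pow(Add(Mul(-83056, Pow(12530, -1)), Mul(27539, Pow(-64055, -1))), -1)), Mul(-122027, Pow(15851, -1))), Add(Mul(83629, Pow(67147, -1)), Mul(Add(74756, Mul(-1, 30076)), Pow(-148543, -1)))) = Add(Add(Mul(101841, Pow(Add(Mul(-83056, Rational(1, 12530)), Mul(27539, Rational(-1, 64055))), -1)), Mul(-122027, Rational(1, 15851))), Add(Mul(83629, Rational(1, 67147)), Mul(Add(74756, -30076), Rational(-1, 148543)))) = Add(Add(Mul(101841, Pow(Add(Rational(-232, 35), Rational(-27539, 64055)), -1)), Rational(-122027, 15851)), Add(Rational(83629, 67147), Mul(44680, Rational(-1, 148543)))) = Add(Add(Mul(101841, Pow(Rational(-632985, 89677), -1)), Rational(-122027, 15851)), Add(Rational(83629, 67147), Rational(-44680, 148543))) = Add(Add(Mul(101841, Rational(-89677, 632985)), Rational(-122027, 15851)), Rational(9422374587, 9974216821)) = Add(Add(Rational(-3044265119, 210995), Rational(-122027, 15851)), Rational(9422374587, 9974216821)) = Add(Rational(-48280393488134, 3344481745), Rational(9422374587, 9974216821)) = Rational(-481527599894044233287699, 33358586078506432645)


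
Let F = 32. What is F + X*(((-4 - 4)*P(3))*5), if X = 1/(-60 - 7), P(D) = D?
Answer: 2264/67 ≈ 33.791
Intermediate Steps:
X = -1/67 (X = 1/(-67) = -1/67 ≈ -0.014925)
F + X*(((-4 - 4)*P(3))*5) = 32 - (-4 - 4)*3*5/67 = 32 - (-8*3)*5/67 = 32 - (-24)*5/67 = 32 - 1/67*(-120) = 32 + 120/67 = 2264/67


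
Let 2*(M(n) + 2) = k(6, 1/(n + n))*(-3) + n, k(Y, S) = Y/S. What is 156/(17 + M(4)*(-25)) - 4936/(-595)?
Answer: 9061532/1081115 ≈ 8.3817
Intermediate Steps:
M(n) = -2 - 35*n/2 (M(n) = -2 + ((6/(1/(n + n)))*(-3) + n)/2 = -2 + ((6/(1/(2*n)))*(-3) + n)/2 = -2 + ((6/((1/(2*n))))*(-3) + n)/2 = -2 + ((6*(2*n))*(-3) + n)/2 = -2 + ((12*n)*(-3) + n)/2 = -2 + (-36*n + n)/2 = -2 + (-35*n)/2 = -2 - 35*n/2)
156/(17 + M(4)*(-25)) - 4936/(-595) = 156/(17 + (-2 - 35/2*4)*(-25)) - 4936/(-595) = 156/(17 + (-2 - 70)*(-25)) - 4936*(-1/595) = 156/(17 - 72*(-25)) + 4936/595 = 156/(17 + 1800) + 4936/595 = 156/1817 + 4936/595 = 9061532/1081115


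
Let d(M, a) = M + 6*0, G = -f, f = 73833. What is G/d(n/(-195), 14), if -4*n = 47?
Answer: -57589740/47 ≈ -1.2253e+6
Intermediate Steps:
n = -47/4 (n = -¼*47 = -47/4 ≈ -11.750)
G = -73833 (G = -1*73833 = -73833)
d(M, a) = M (d(M, a) = M + 0 = M)
G/d(n/(-195), 14) = -73833/((-47/4/(-195))) = -73833/((-47/4*(-1/195))) = -73833/47/780 = -73833*780/47 = -57589740/47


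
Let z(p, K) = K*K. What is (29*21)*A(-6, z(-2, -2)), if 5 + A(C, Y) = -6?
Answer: -6699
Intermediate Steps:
z(p, K) = K²
A(C, Y) = -11 (A(C, Y) = -5 - 6 = -11)
(29*21)*A(-6, z(-2, -2)) = (29*21)*(-11) = 609*(-11) = -6699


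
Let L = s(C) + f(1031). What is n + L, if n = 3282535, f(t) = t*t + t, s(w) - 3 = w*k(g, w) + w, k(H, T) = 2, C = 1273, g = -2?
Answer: 4350349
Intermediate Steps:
s(w) = 3 + 3*w (s(w) = 3 + (w*2 + w) = 3 + (2*w + w) = 3 + 3*w)
f(t) = t + t² (f(t) = t² + t = t + t²)
L = 1067814 (L = (3 + 3*1273) + 1031*(1 + 1031) = (3 + 3819) + 1031*1032 = 3822 + 1063992 = 1067814)
n + L = 3282535 + 1067814 = 4350349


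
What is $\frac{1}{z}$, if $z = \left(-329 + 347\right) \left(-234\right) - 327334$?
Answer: $- \frac{1}{331546} \approx -3.0162 \cdot 10^{-6}$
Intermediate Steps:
$z = -331546$ ($z = 18 \left(-234\right) - 327334 = -4212 - 327334 = -331546$)
$\frac{1}{z} = \frac{1}{-331546} = - \frac{1}{331546}$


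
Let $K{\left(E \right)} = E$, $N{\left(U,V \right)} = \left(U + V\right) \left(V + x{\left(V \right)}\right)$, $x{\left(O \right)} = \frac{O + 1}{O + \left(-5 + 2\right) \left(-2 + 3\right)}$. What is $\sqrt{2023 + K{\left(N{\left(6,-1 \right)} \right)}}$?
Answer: $\sqrt{2018} \approx 44.922$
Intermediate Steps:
$x{\left(O \right)} = \frac{1 + O}{-3 + O}$ ($x{\left(O \right)} = \frac{1 + O}{O - 3} = \frac{1 + O}{-3 + O}$)
$N{\left(U,V \right)} = \left(U + V\right) \left(V + \frac{1 + V}{-3 + V}\right)$
$\sqrt{2023 + K{\left(N{\left(6,-1 \right)} \right)}} = \sqrt{2023 + \frac{6 \left(1 - 1\right) - \left(1 - 1\right) - \left(-3 - 1\right) \left(6 - 1\right)}{-3 - 1}} = \sqrt{2023 + \frac{6 \cdot 0 - 0 - \left(-4\right) 5}{-4}} = \sqrt{2023 - \frac{0 + 0 + 20}{4}} = \sqrt{2023 - 5} = \sqrt{2018}$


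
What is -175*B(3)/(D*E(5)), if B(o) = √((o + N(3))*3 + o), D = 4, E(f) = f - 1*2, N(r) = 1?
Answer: -175*√15/12 ≈ -56.481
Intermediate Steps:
E(f) = -2 + f (E(f) = f - 2 = -2 + f)
B(o) = √(3 + 4*o) (B(o) = √((o + 1)*3 + o) = √((1 + o)*3 + o) = √((3 + 3*o) + o) = √(3 + 4*o))
-175*B(3)/(D*E(5)) = -175*√(3 + 4*3)/(4*(-2 + 5)) = -175*√(3 + 12)/(4*3) = -175*√15/12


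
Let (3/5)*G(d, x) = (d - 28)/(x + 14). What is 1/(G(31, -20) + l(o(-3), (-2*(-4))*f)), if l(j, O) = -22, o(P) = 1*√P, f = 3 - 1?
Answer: -6/137 ≈ -0.043796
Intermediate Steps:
f = 2
o(P) = √P
G(d, x) = 5*(-28 + d)/(3*(14 + x)) (G(d, x) = 5*((d - 28)/(x + 14))/3 = 5*((-28 + d)/(14 + x))/3 = 5*(-28 + d)/(3*(14 + x)))
1/(G(31, -20) + l(o(-3), (-2*(-4))*f)) = 1/(5*(-28 + 31)/(3*(14 - 20)) - 22) = 1/((5/3)*3/(-6) - 22) = 1/((5/3)*(-⅙)*3 - 22) = 1/(-⅚ - 22) = 1/(-137/6) = -6/137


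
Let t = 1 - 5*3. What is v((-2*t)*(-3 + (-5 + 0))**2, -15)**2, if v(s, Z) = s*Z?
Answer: 722534400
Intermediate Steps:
t = -14 (t = 1 - 15 = -14)
v(s, Z) = Z*s
v((-2*t)*(-3 + (-5 + 0))**2, -15)**2 = (-15*(-2*(-14))*(-3 + (-5 + 0))**2)**2 = (-420*(-3 - 5)**2)**2 = (-420*(-8)**2)**2 = (-420*64)**2 = (-15*1792)**2 = (-26880)**2 = 722534400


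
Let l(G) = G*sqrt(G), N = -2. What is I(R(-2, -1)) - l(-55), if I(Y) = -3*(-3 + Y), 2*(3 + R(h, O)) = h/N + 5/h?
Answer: 81/4 + 55*I*sqrt(55) ≈ 20.25 + 407.89*I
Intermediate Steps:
R(h, O) = -3 - h/4 + 5/(2*h) (R(h, O) = -3 + (h/(-2) + 5/h)/2 = -3 + (h*(-1/2) + 5/h)/2 = -3 + (-h/2 + 5/h)/2 = -3 + (5/h - h/2)/2 = -3 + (-h/4 + 5/(2*h)) = -3 - h/4 + 5/(2*h))
l(G) = G**(3/2)
I(Y) = 9 - 3*Y
I(R(-2, -1)) - l(-55) = (9 - 3*(10 - 1*(-2)*(12 - 2))/(4*(-2))) - (-55)**(3/2) = (9 - 3*(-1)*(10 - 1*(-2)*10)/(4*2)) - (-55)*I*sqrt(55) = (9 - 3*(-1)*(10 + 20)/(4*2)) + 55*I*sqrt(55) = (9 - 3*(-1)*30/(4*2)) + 55*I*sqrt(55) = (9 - 3*(-15/4)) + 55*I*sqrt(55) = (9 + 45/4) + 55*I*sqrt(55) = 81/4 + 55*I*sqrt(55)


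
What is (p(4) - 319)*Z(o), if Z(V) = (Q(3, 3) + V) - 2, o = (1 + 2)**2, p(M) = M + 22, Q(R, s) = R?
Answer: -2930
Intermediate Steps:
p(M) = 22 + M
o = 9 (o = 3**2 = 9)
Z(V) = 1 + V (Z(V) = (3 + V) - 2 = 1 + V)
(p(4) - 319)*Z(o) = ((22 + 4) - 319)*(1 + 9) = (26 - 319)*10 = -293*10 = -2930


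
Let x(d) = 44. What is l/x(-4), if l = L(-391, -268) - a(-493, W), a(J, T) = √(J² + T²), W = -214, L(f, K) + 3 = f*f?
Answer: 6949/2 - √288845/44 ≈ 3462.3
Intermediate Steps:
L(f, K) = -3 + f² (L(f, K) = -3 + f*f = -3 + f²)
l = 152878 - √288845 (l = (-3 + (-391)²) - √((-493)² + (-214)²) = (-3 + 152881) - √(243049 + 45796) = 152878 - √288845 ≈ 1.5234e+5)
l/x(-4) = (152878 - √288845)/44 = (152878 - √288845)*(1/44) = 6949/2 - √288845/44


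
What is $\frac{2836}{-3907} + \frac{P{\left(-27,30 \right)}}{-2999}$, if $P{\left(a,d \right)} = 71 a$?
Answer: $- \frac{1015445}{11717093} \approx -0.086664$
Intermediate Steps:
$\frac{2836}{-3907} + \frac{P{\left(-27,30 \right)}}{-2999} = \frac{2836}{-3907} + \frac{71 \left(-27\right)}{-2999} = 2836 \left(- \frac{1}{3907}\right) - - \frac{1917}{2999} = - \frac{2836}{3907} + \frac{1917}{2999} = - \frac{1015445}{11717093}$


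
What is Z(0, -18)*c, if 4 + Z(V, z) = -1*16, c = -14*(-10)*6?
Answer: -16800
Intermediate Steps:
c = 840 (c = 140*6 = 840)
Z(V, z) = -20 (Z(V, z) = -4 - 1*16 = -4 - 16 = -20)
Z(0, -18)*c = -20*840 = -16800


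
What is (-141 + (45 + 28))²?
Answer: 4624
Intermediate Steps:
(-141 + (45 + 28))² = (-141 + 73)² = (-68)² = 4624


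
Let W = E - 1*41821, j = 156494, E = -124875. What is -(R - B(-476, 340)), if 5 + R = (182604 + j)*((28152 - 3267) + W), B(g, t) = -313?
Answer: 48087826170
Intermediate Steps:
W = -166696 (W = -124875 - 1*41821 = -124875 - 41821 = -166696)
R = -48087826483 (R = -5 + (182604 + 156494)*((28152 - 3267) - 166696) = -5 + 339098*(24885 - 166696) = -5 + 339098*(-141811) = -5 - 48087826478 = -48087826483)
-(R - B(-476, 340)) = -(-48087826483 - 1*(-313)) = -(-48087826483 + 313) = -1*(-48087826170) = 48087826170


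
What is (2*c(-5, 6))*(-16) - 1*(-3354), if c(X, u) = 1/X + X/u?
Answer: 50806/15 ≈ 3387.1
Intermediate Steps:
c(X, u) = 1/X + X/u
(2*c(-5, 6))*(-16) - 1*(-3354) = (2*(1/(-5) - 5/6))*(-16) - 1*(-3354) = (2*(-⅕ - 5*⅙))*(-16) + 3354 = (2*(-⅕ - ⅚))*(-16) + 3354 = (2*(-31/30))*(-16) + 3354 = -31/15*(-16) + 3354 = 496/15 + 3354 = 50806/15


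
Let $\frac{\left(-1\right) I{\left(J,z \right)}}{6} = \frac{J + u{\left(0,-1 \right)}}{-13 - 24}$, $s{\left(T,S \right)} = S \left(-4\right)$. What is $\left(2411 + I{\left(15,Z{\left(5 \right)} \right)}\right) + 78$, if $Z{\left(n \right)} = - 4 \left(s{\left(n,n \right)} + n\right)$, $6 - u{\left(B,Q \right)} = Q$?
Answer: $\frac{92225}{37} \approx 2492.6$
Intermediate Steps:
$u{\left(B,Q \right)} = 6 - Q$
$s{\left(T,S \right)} = - 4 S$
$Z{\left(n \right)} = 12 n$ ($Z{\left(n \right)} = - 4 \left(- 4 n + n\right) = - 4 \left(- 3 n\right) = 12 n$)
$I{\left(J,z \right)} = \frac{42}{37} + \frac{6 J}{37}$ ($I{\left(J,z \right)} = - 6 \frac{J + \left(6 - -1\right)}{-13 - 24} = - 6 \frac{J + \left(6 + 1\right)}{-37} = - 6 \left(J + 7\right) \left(- \frac{1}{37}\right) = - 6 \left(7 + J\right) \left(- \frac{1}{37}\right) = - 6 \left(- \frac{7}{37} - \frac{J}{37}\right) = \frac{42}{37} + \frac{6 J}{37}$)
$\left(2411 + I{\left(15,Z{\left(5 \right)} \right)}\right) + 78 = \left(2411 + \left(\frac{42}{37} + \frac{6}{37} \cdot 15\right)\right) + 78 = \left(2411 + \left(\frac{42}{37} + \frac{90}{37}\right)\right) + 78 = \left(2411 + \frac{132}{37}\right) + 78 = \frac{89339}{37} + 78 = \frac{92225}{37}$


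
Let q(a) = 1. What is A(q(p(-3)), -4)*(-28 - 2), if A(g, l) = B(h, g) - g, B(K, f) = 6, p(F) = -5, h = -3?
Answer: -150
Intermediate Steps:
A(g, l) = 6 - g
A(q(p(-3)), -4)*(-28 - 2) = (6 - 1*1)*(-28 - 2) = (6 - 1)*(-30) = 5*(-30) = -150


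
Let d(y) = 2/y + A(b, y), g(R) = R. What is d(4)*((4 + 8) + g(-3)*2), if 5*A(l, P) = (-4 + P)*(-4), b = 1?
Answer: 3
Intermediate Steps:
A(l, P) = 16/5 - 4*P/5 (A(l, P) = ((-4 + P)*(-4))/5 = (16 - 4*P)/5 = 16/5 - 4*P/5)
d(y) = 16/5 + 2/y - 4*y/5 (d(y) = 2/y + (16/5 - 4*y/5) = 16/5 + 2/y - 4*y/5)
d(4)*((4 + 8) + g(-3)*2) = ((2/5)*(5 + 2*4*(4 - 1*4))/4)*((4 + 8) - 3*2) = ((2/5)*(1/4)*(5 + 2*4*(4 - 4)))*(12 - 6) = ((2/5)*(1/4)*(5 + 2*4*0))*6 = ((2/5)*(1/4)*(5 + 0))*6 = ((2/5)*(1/4)*5)*6 = (1/2)*6 = 3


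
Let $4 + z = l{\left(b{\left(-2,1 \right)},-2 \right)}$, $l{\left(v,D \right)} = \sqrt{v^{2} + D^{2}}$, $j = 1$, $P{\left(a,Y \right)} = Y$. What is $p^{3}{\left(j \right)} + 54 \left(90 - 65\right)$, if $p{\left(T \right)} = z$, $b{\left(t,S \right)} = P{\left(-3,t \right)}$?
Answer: $1190 + 112 \sqrt{2} \approx 1348.4$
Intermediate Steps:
$b{\left(t,S \right)} = t$
$l{\left(v,D \right)} = \sqrt{D^{2} + v^{2}}$
$z = -4 + 2 \sqrt{2}$ ($z = -4 + \sqrt{\left(-2\right)^{2} + \left(-2\right)^{2}} = -4 + \sqrt{4 + 4} = -4 + \sqrt{8} = -4 + 2 \sqrt{2} \approx -1.1716$)
$p{\left(T \right)} = -4 + 2 \sqrt{2}$
$p^{3}{\left(j \right)} + 54 \left(90 - 65\right) = \left(-4 + 2 \sqrt{2}\right)^{3} + 54 \left(90 - 65\right) = \left(-4 + 2 \sqrt{2}\right)^{3} + 54 \cdot 25 = \left(-4 + 2 \sqrt{2}\right)^{3} + 1350 = 1350 + \left(-4 + 2 \sqrt{2}\right)^{3}$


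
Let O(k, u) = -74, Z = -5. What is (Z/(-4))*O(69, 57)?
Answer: -185/2 ≈ -92.500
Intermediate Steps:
(Z/(-4))*O(69, 57) = -5/(-4)*(-74) = -5*(-¼)*(-74) = (5/4)*(-74) = -185/2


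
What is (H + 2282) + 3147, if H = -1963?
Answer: 3466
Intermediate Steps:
(H + 2282) + 3147 = (-1963 + 2282) + 3147 = 319 + 3147 = 3466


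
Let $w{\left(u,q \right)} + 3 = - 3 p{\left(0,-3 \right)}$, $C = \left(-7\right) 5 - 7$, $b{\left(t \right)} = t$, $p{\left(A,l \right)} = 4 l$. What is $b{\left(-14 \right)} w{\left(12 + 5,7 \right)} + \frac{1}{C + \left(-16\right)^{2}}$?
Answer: $- \frac{98867}{214} \approx -462.0$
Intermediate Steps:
$C = -42$ ($C = -35 - 7 = -42$)
$w{\left(u,q \right)} = 33$ ($w{\left(u,q \right)} = -3 - 3 \cdot 4 \left(-3\right) = -3 - -36 = -3 + 36 = 33$)
$b{\left(-14 \right)} w{\left(12 + 5,7 \right)} + \frac{1}{C + \left(-16\right)^{2}} = \left(-14\right) 33 + \frac{1}{-42 + \left(-16\right)^{2}} = -462 + \frac{1}{-42 + 256} = -462 + \frac{1}{214} = - \frac{98867}{214}$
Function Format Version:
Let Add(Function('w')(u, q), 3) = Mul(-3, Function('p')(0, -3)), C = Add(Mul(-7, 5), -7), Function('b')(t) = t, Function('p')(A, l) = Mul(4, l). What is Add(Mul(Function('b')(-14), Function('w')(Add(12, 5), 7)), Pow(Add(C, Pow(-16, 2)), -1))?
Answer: Rational(-98867, 214) ≈ -462.00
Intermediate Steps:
C = -42 (C = Add(-35, -7) = -42)
Function('w')(u, q) = 33 (Function('w')(u, q) = Add(-3, Mul(-3, Mul(4, -3))) = Add(-3, Mul(-3, -12)) = Add(-3, 36) = 33)
Add(Mul(Function('b')(-14), Function('w')(Add(12, 5), 7)), Pow(Add(C, Pow(-16, 2)), -1)) = Add(Mul(-14, 33), Pow(Add(-42, Pow(-16, 2)), -1)) = Add(-462, Pow(Add(-42, 256), -1)) = Add(-462, Pow(214, -1)) = Add(-462, Rational(1, 214)) = Rational(-98867, 214)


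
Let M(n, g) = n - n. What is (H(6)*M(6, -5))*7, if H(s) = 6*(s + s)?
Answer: 0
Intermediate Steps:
H(s) = 12*s (H(s) = 6*(2*s) = 12*s)
M(n, g) = 0
(H(6)*M(6, -5))*7 = ((12*6)*0)*7 = (72*0)*7 = 0*7 = 0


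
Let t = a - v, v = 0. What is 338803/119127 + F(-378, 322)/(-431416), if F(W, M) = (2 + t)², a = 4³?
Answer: 36411529459/12848323458 ≈ 2.8340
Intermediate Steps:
a = 64
t = 64 (t = 64 - 1*0 = 64 + 0 = 64)
F(W, M) = 4356 (F(W, M) = (2 + 64)² = 66² = 4356)
338803/119127 + F(-378, 322)/(-431416) = 338803/119127 + 4356/(-431416) = 338803*(1/119127) + 4356*(-1/431416) = 338803/119127 - 1089/107854 = 36411529459/12848323458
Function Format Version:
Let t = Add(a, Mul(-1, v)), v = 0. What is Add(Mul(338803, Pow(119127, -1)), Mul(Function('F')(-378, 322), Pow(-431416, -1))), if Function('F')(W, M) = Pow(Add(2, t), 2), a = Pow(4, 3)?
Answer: Rational(36411529459, 12848323458) ≈ 2.8340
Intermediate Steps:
a = 64
t = 64 (t = Add(64, Mul(-1, 0)) = Add(64, 0) = 64)
Function('F')(W, M) = 4356 (Function('F')(W, M) = Pow(Add(2, 64), 2) = Pow(66, 2) = 4356)
Add(Mul(338803, Pow(119127, -1)), Mul(Function('F')(-378, 322), Pow(-431416, -1))) = Add(Mul(338803, Pow(119127, -1)), Mul(4356, Pow(-431416, -1))) = Add(Mul(338803, Rational(1, 119127)), Mul(4356, Rational(-1, 431416))) = Add(Rational(338803, 119127), Rational(-1089, 107854)) = Rational(36411529459, 12848323458)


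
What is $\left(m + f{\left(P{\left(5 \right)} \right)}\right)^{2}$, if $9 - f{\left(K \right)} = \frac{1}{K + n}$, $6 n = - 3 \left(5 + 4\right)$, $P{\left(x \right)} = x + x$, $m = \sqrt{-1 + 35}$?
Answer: $\frac{13523}{121} + \frac{194 \sqrt{34}}{11} \approx 214.6$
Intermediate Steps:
$m = \sqrt{34} \approx 5.8309$
$P{\left(x \right)} = 2 x$
$n = - \frac{9}{2}$ ($n = \frac{\left(-3\right) \left(5 + 4\right)}{6} = \frac{\left(-3\right) 9}{6} = \frac{1}{6} \left(-27\right) = - \frac{9}{2} \approx -4.5$)
$f{\left(K \right)} = 9 - \frac{1}{- \frac{9}{2} + K}$ ($f{\left(K \right)} = 9 - \frac{1}{K - \frac{9}{2}} = 9 - \frac{1}{- \frac{9}{2} + K}$)
$\left(m + f{\left(P{\left(5 \right)} \right)}\right)^{2} = \left(\sqrt{34} + \frac{-83 + 18 \cdot 2 \cdot 5}{-9 + 2 \cdot 2 \cdot 5}\right)^{2} = \left(\sqrt{34} + \frac{-83 + 18 \cdot 10}{-9 + 2 \cdot 10}\right)^{2} = \left(\sqrt{34} + \frac{-83 + 180}{-9 + 20}\right)^{2} = \left(\sqrt{34} + \frac{1}{11} \cdot 97\right)^{2} = \left(\sqrt{34} + \frac{97}{11}\right)^{2} = \left(\frac{97}{11} + \sqrt{34}\right)^{2}$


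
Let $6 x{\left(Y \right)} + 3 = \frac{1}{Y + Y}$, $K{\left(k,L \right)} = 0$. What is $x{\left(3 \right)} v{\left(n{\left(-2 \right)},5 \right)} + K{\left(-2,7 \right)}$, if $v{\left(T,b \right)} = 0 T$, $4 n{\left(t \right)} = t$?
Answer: $0$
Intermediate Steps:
$n{\left(t \right)} = \frac{t}{4}$
$x{\left(Y \right)} = - \frac{1}{2} + \frac{1}{12 Y}$ ($x{\left(Y \right)} = - \frac{1}{2} + \frac{1}{6 \left(Y + Y\right)} = - \frac{1}{2} + \frac{1}{6 \cdot 2 Y} = - \frac{1}{2} + \frac{\frac{1}{2} \frac{1}{Y}}{6} = - \frac{1}{2} + \frac{1}{12 Y}$)
$v{\left(T,b \right)} = 0$
$x{\left(3 \right)} v{\left(n{\left(-2 \right)},5 \right)} + K{\left(-2,7 \right)} = \frac{1 - 18}{12 \cdot 3} \cdot 0 + 0 = \frac{1}{12} \cdot \frac{1}{3} \left(1 - 18\right) 0 + 0 = \frac{1}{12} \cdot \frac{1}{3} \left(-17\right) 0 + 0 = \left(- \frac{17}{36}\right) 0 + 0 = 0 + 0 = 0$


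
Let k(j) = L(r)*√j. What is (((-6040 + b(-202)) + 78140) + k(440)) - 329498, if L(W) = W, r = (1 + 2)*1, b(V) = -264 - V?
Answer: -257460 + 6*√110 ≈ -2.5740e+5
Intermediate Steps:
r = 3 (r = 3*1 = 3)
k(j) = 3*√j
(((-6040 + b(-202)) + 78140) + k(440)) - 329498 = (((-6040 + (-264 - 1*(-202))) + 78140) + 3*√440) - 329498 = (((-6040 + (-264 + 202)) + 78140) + 3*(2*√110)) - 329498 = (((-6040 - 62) + 78140) + 6*√110) - 329498 = ((-6102 + 78140) + 6*√110) - 329498 = (72038 + 6*√110) - 329498 = -257460 + 6*√110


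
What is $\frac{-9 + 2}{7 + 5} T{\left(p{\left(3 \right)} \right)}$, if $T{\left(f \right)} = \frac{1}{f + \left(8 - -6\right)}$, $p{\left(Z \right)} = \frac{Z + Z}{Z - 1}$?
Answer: $- \frac{7}{204} \approx -0.034314$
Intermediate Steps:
$p{\left(Z \right)} = \frac{2 Z}{-1 + Z}$
$T{\left(f \right)} = \frac{1}{14 + f}$ ($T{\left(f \right)} = \frac{1}{f + \left(8 + 6\right)} = \frac{1}{f + 14} = \frac{1}{14 + f}$)
$\frac{-9 + 2}{7 + 5} T{\left(p{\left(3 \right)} \right)} = \frac{\left(-9 + 2\right) \frac{1}{7 + 5}}{14 + 2 \cdot 3 \frac{1}{-1 + 3}} = \frac{\left(-7\right) \frac{1}{12}}{14 + 2 \cdot 3 \cdot \frac{1}{2}} = - \frac{7}{12 \left(14 + 3\right)} = - \frac{7}{12 \cdot 17} = \left(- \frac{7}{12}\right) \frac{1}{17} = - \frac{7}{204}$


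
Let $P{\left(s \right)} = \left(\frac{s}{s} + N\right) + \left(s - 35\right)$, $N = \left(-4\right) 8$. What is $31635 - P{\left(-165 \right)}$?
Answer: $31866$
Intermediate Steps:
$N = -32$
$P{\left(s \right)} = -66 + s$ ($P{\left(s \right)} = \left(\frac{s}{s} - 32\right) + \left(s - 35\right) = \left(1 - 32\right) + \left(-35 + s\right) = -31 + \left(-35 + s\right) = -66 + s$)
$31635 - P{\left(-165 \right)} = 31635 - \left(-66 - 165\right) = 31635 - -231 = 31635 + 231 = 31866$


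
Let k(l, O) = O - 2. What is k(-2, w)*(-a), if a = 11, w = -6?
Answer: 88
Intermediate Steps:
k(l, O) = -2 + O
k(-2, w)*(-a) = (-2 - 6)*(-1*11) = -8*(-11) = 88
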